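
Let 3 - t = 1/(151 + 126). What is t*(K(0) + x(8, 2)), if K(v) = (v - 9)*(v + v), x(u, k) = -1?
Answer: -830/277 ≈ -2.9964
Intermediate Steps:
K(v) = 2*v*(-9 + v) (K(v) = (-9 + v)*(2*v) = 2*v*(-9 + v))
t = 830/277 (t = 3 - 1/(151 + 126) = 3 - 1/277 = 830/277 ≈ 2.9964)
t*(K(0) + x(8, 2)) = 830*(2*0*(-9 + 0) - 1)/277 = 830*(2*0*(-9) - 1)/277 = 830*(0 - 1)/277 = (830/277)*(-1) = -830/277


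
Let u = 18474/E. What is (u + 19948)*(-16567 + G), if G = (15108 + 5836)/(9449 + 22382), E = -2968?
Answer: -15605390191492635/47237204 ≈ -3.3036e+8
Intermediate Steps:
u = -9237/1484 (u = 18474/(-2968) = 18474*(-1/2968) = -9237/1484 ≈ -6.2244)
G = 20944/31831 ≈ 0.65798
(u + 19948)*(-16567 + G) = (-9237/1484 + 19948)*(-16567 + 20944/31831) = (29593595/1484)*(-527323233/31831) = -15605390191492635/47237204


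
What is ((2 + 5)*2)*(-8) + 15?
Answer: -97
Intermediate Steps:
((2 + 5)*2)*(-8) + 15 = (7*2)*(-8) + 15 = 14*(-8) + 15 = -112 + 15 = -97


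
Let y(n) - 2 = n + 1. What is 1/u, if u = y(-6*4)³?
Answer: -1/9261 ≈ -0.00010798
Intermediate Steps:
y(n) = 3 + n (y(n) = 2 + (n + 1) = 2 + (1 + n) = 3 + n)
u = -9261 (u = (3 - 6*4)³ = (3 - 24)³ = (-21)³ = -9261)
1/u = 1/(-9261) = -1/9261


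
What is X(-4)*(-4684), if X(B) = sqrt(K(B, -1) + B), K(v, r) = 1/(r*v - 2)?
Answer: -2342*I*sqrt(14) ≈ -8763.0*I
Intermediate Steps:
K(v, r) = 1/(-2 + r*v)
X(B) = sqrt(B + 1/(-2 - B)) (X(B) = sqrt(1/(-2 - B) + B) = sqrt(B + 1/(-2 - B)))
X(-4)*(-4684) = sqrt((-1 - 4*(2 - 4))/(2 - 4))*(-4684) = sqrt((-1 - 4*(-2))/(-2))*(-4684) = sqrt(-(-1 + 8)/2)*(-4684) = sqrt(-1/2*7)*(-4684) = sqrt(-7/2)*(-4684) = (I*sqrt(14)/2)*(-4684) = -2342*I*sqrt(14)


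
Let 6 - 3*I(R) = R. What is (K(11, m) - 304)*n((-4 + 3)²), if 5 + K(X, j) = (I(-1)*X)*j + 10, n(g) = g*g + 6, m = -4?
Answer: -8435/3 ≈ -2811.7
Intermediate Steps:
I(R) = 2 - R/3
n(g) = 6 + g² (n(g) = g² + 6 = 6 + g²)
K(X, j) = 5 + 7*X*j/3 (K(X, j) = -5 + (((2 - ⅓*(-1))*X)*j + 10) = -5 + (((2 + ⅓)*X)*j + 10) = -5 + ((7*X/3)*j + 10) = -5 + (7*X*j/3 + 10) = -5 + (10 + 7*X*j/3) = 5 + 7*X*j/3)
(K(11, m) - 304)*n((-4 + 3)²) = ((5 + (7/3)*11*(-4)) - 304)*(6 + ((-4 + 3)²)²) = ((5 - 308/3) - 304)*(6 + ((-1)²)²) = (-293/3 - 304)*(6 + 1²) = -1205*(6 + 1)/3 = -1205/3*7 = -8435/3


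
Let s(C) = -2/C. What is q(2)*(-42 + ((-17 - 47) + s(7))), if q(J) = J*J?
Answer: -2976/7 ≈ -425.14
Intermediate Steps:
q(J) = J²
q(2)*(-42 + ((-17 - 47) + s(7))) = 2²*(-42 + ((-17 - 47) - 2/7)) = 4*(-42 + (-64 - 2*⅐)) = 4*(-42 + (-64 - 2/7)) = 4*(-42 - 450/7) = 4*(-744/7) = -2976/7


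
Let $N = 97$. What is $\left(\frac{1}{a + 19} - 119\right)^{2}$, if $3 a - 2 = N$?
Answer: $\frac{38278969}{2704} \approx 14156.0$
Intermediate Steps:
$a = 33$ ($a = \frac{2}{3} + \frac{1}{3} \cdot 97 = \frac{2}{3} + \frac{97}{3} = 33$)
$\left(\frac{1}{a + 19} - 119\right)^{2} = \left(\frac{1}{33 + 19} - 119\right)^{2} = \left(\frac{1}{52} - 119\right)^{2} = \left(- \frac{6187}{52}\right)^{2} = \frac{38278969}{2704}$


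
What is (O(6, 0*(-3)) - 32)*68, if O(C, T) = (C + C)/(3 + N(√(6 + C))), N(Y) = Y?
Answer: -2992 + 544*√3 ≈ -2049.8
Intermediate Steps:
O(C, T) = 2*C/(3 + √(6 + C)) (O(C, T) = (C + C)/(3 + √(6 + C)) = (2*C)/(3 + √(6 + C)) = 2*C/(3 + √(6 + C)))
(O(6, 0*(-3)) - 32)*68 = (2*6/(3 + √(6 + 6)) - 32)*68 = (2*6/(3 + √12) - 32)*68 = (2*6/(3 + 2*√3) - 32)*68 = (12/(3 + 2*√3) - 32)*68 = (-32 + 12/(3 + 2*√3))*68 = -2176 + 816/(3 + 2*√3)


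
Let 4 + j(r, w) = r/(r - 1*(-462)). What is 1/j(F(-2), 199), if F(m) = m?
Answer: -230/921 ≈ -0.24973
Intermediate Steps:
j(r, w) = -4 + r/(462 + r) (j(r, w) = -4 + r/(r - 1*(-462)) = -4 + r/(r + 462) = -4 + r/(462 + r))
1/j(F(-2), 199) = 1/(3*(-616 - 1*(-2))/(462 - 2)) = 1/(3*(-616 + 2)/460) = 1/(3*(1/460)*(-614)) = 1/(-921/230) = -230/921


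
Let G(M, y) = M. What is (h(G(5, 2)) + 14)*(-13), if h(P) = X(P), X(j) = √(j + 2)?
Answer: -182 - 13*√7 ≈ -216.39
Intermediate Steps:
X(j) = √(2 + j)
h(P) = √(2 + P)
(h(G(5, 2)) + 14)*(-13) = (√(2 + 5) + 14)*(-13) = (√7 + 14)*(-13) = (14 + √7)*(-13) = -182 - 13*√7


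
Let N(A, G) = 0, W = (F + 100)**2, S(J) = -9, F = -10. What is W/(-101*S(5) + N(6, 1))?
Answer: 900/101 ≈ 8.9109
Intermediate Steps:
W = 8100 (W = (-10 + 100)**2 = 90**2 = 8100)
W/(-101*S(5) + N(6, 1)) = 8100/(-101*(-9) + 0) = 8100/(909 + 0) = 8100/909 = 8100*(1/909) = 900/101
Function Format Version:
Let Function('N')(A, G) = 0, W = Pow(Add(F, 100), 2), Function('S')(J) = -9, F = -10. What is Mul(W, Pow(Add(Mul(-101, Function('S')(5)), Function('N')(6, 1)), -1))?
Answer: Rational(900, 101) ≈ 8.9109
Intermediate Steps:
W = 8100 (W = Pow(Add(-10, 100), 2) = Pow(90, 2) = 8100)
Mul(W, Pow(Add(Mul(-101, Function('S')(5)), Function('N')(6, 1)), -1)) = Mul(8100, Pow(Add(Mul(-101, -9), 0), -1)) = Mul(8100, Pow(Add(909, 0), -1)) = Mul(8100, Pow(909, -1)) = Mul(8100, Rational(1, 909)) = Rational(900, 101)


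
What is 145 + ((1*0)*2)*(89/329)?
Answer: 145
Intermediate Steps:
145 + ((1*0)*2)*(89/329) = 145 + (0*2)*(89*(1/329)) = 145 + 0*(89/329) = 145 + 0 = 145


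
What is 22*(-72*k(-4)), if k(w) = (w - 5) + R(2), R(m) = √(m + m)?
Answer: 11088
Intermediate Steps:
R(m) = √2*√m (R(m) = √(2*m) = √2*√m)
k(w) = -3 + w (k(w) = (w - 5) + √2*√2 = (-5 + w) + 2 = -3 + w)
22*(-72*k(-4)) = 22*(-72*(-3 - 4)) = 22*(-72*(-7)) = 22*504 = 11088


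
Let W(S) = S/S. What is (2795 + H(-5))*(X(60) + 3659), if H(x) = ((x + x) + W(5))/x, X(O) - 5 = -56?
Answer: 50454272/5 ≈ 1.0091e+7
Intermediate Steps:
X(O) = -51 (X(O) = 5 - 56 = -51)
W(S) = 1
H(x) = (1 + 2*x)/x (H(x) = ((x + x) + 1)/x = (2*x + 1)/x = (1 + 2*x)/x)
(2795 + H(-5))*(X(60) + 3659) = (2795 + (2 + 1/(-5)))*(-51 + 3659) = (2795 + (2 - ⅕))*3608 = (2795 + 9/5)*3608 = (13984/5)*3608 = 50454272/5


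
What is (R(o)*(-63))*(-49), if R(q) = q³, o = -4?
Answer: -197568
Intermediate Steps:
(R(o)*(-63))*(-49) = ((-4)³*(-63))*(-49) = -64*(-63)*(-49) = 4032*(-49) = -197568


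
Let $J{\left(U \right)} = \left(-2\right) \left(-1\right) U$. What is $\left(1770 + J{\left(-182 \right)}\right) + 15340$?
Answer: $16746$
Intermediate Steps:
$J{\left(U \right)} = 2 U$
$\left(1770 + J{\left(-182 \right)}\right) + 15340 = \left(1770 + 2 \left(-182\right)\right) + 15340 = \left(1770 - 364\right) + 15340 = 1406 + 15340 = 16746$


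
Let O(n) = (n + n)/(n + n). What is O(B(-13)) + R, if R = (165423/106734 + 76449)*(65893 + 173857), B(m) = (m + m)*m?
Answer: 326054924869914/17789 ≈ 1.8329e+10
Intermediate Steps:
B(m) = 2*m² (B(m) = (2*m)*m = 2*m²)
O(n) = 1 (O(n) = (2*n)/((2*n)) = (2*n)*(1/(2*n)) = 1)
R = 326054924852125/17789 (R = (165423*(1/106734) + 76449)*239750 = (55141/35578 + 76449)*239750 = (2719957663/35578)*239750 = 326054924852125/17789 ≈ 1.8329e+10)
O(B(-13)) + R = 1 + 326054924852125/17789 = 326054924869914/17789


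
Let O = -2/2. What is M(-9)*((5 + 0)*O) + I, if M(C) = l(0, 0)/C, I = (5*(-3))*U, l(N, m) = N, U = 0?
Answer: 0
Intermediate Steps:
O = -1 (O = -2*1/2 = -1)
I = 0 (I = (5*(-3))*0 = -15*0 = 0)
M(C) = 0 (M(C) = 0/C = 0)
M(-9)*((5 + 0)*O) + I = 0*((5 + 0)*(-1)) + 0 = 0*(5*(-1)) + 0 = 0*(-5) + 0 = 0 + 0 = 0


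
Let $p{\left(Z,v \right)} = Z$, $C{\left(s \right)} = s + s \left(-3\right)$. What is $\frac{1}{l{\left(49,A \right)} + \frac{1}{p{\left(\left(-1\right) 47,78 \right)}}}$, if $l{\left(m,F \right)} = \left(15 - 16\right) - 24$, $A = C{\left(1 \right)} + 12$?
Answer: $- \frac{47}{1176} \approx -0.039966$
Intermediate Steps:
$C{\left(s \right)} = - 2 s$ ($C{\left(s \right)} = s - 3 s = - 2 s$)
$A = 10$ ($A = \left(-2\right) 1 + 12 = -2 + 12 = 10$)
$l{\left(m,F \right)} = -25$ ($l{\left(m,F \right)} = -1 - 24 = -25$)
$\frac{1}{l{\left(49,A \right)} + \frac{1}{p{\left(\left(-1\right) 47,78 \right)}}} = \frac{1}{-25 + \frac{1}{\left(-1\right) 47}} = \frac{1}{-25 + \frac{1}{-47}} = \frac{1}{-25 - \frac{1}{47}} = \frac{1}{- \frac{1176}{47}} = - \frac{47}{1176}$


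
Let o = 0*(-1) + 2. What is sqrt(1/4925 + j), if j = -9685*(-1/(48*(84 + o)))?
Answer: sqrt(2424540123978)/1016520 ≈ 1.5318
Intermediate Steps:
o = 2 (o = 0 + 2 = 2)
j = 9685/4128 (j = -9685*(-1/(48*(84 + 2))) = -9685/(86*(-48)) = -9685/(-4128) = -9685*(-1/4128) = 9685/4128 ≈ 2.3462)
sqrt(1/4925 + j) = sqrt(1/4925 + 9685/4128) = sqrt(47702753/20330400) = sqrt(2424540123978)/1016520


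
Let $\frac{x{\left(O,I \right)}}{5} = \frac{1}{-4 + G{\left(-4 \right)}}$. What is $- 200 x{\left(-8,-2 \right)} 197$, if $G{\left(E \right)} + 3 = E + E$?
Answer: $\frac{39400}{3} \approx 13133.0$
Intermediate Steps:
$G{\left(E \right)} = -3 + 2 E$ ($G{\left(E \right)} = -3 + \left(E + E\right) = -3 + 2 E$)
$x{\left(O,I \right)} = - \frac{1}{3}$ ($x{\left(O,I \right)} = \frac{5}{-4 + \left(-3 + 2 \left(-4\right)\right)} = \frac{5}{-4 - 11} = \frac{5}{-15} = 5 \left(- \frac{1}{15}\right) = - \frac{1}{3}$)
$- 200 x{\left(-8,-2 \right)} 197 = \left(-200\right) \left(- \frac{1}{3}\right) 197 = \frac{200}{3} \cdot 197 = \frac{39400}{3}$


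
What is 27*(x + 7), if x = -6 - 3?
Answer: -54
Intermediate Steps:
x = -9
27*(x + 7) = 27*(-9 + 7) = 27*(-2) = -54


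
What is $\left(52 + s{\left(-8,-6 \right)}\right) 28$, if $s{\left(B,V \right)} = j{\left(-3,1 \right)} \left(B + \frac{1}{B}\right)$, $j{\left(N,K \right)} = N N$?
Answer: $- \frac{1183}{2} \approx -591.5$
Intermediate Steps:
$j{\left(N,K \right)} = N^{2}$
$s{\left(B,V \right)} = 9 B + \frac{9}{B}$ ($s{\left(B,V \right)} = \left(-3\right)^{2} \left(B + \frac{1}{B}\right) = 9 \left(B + \frac{1}{B}\right) = 9 B + \frac{9}{B}$)
$\left(52 + s{\left(-8,-6 \right)}\right) 28 = \left(52 + \left(9 \left(-8\right) + \frac{9}{-8}\right)\right) 28 = \left(52 + \left(-72 + 9 \left(- \frac{1}{8}\right)\right)\right) 28 = \left(52 - \frac{585}{8}\right) 28 = \left(- \frac{169}{8}\right) 28 = - \frac{1183}{2}$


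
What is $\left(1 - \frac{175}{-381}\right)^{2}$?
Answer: $\frac{309136}{145161} \approx 2.1296$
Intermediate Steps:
$\left(1 - \frac{175}{-381}\right)^{2} = \left(1 - - \frac{175}{381}\right)^{2} = \left(1 + \frac{175}{381}\right)^{2} = \left(\frac{556}{381}\right)^{2} = \frac{309136}{145161}$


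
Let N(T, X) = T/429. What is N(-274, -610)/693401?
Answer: -274/297469029 ≈ -9.2110e-7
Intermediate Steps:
N(T, X) = T/429 (N(T, X) = T*(1/429) = T/429)
N(-274, -610)/693401 = ((1/429)*(-274))/693401 = -274/429*1/693401 = -274/297469029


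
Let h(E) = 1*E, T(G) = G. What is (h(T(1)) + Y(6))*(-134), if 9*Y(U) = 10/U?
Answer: -4288/27 ≈ -158.81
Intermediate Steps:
Y(U) = 10/(9*U) (Y(U) = (10/U)/9 = 10/(9*U))
h(E) = E
(h(T(1)) + Y(6))*(-134) = (1 + (10/9)/6)*(-134) = (1 + (10/9)*(⅙))*(-134) = (1 + 5/27)*(-134) = (32/27)*(-134) = -4288/27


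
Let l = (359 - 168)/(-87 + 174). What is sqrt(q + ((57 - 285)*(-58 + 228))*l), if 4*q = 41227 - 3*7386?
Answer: I*sqrt(270218491)/58 ≈ 283.42*I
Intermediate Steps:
l = 191/87 ≈ 2.1954
q = 19069/4 (q = (41227 - 3*7386)/4 = (41227 - 1*22158)/4 = (41227 - 22158)/4 = (1/4)*19069 = 19069/4 ≈ 4767.3)
sqrt(q + ((57 - 285)*(-58 + 228))*l) = sqrt(19069/4 + ((57 - 285)*(-58 + 228))*(191/87)) = sqrt(19069/4 - 228*170*(191/87)) = sqrt(19069/4 - 38760*191/87) = sqrt(19069/4 - 2467720/29) = sqrt(-9317879/116) = I*sqrt(270218491)/58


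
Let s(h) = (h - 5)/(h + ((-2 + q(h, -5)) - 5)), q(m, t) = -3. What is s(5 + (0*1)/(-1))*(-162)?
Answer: 0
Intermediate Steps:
s(h) = (-5 + h)/(-10 + h) (s(h) = (h - 5)/(h + ((-2 - 3) - 5)) = (-5 + h)/(h + (-5 - 5)) = (-5 + h)/(h - 10) = (-5 + h)/(-10 + h))
s(5 + (0*1)/(-1))*(-162) = ((-5 + (5 + (0*1)/(-1)))/(-10 + (5 + (0*1)/(-1))))*(-162) = ((-5 + (5 + 0*(-1)))/(-10 + (5 + 0*(-1))))*(-162) = ((-5 + (5 + 0))/(-10 + (5 + 0)))*(-162) = ((-5 + 5)/(-10 + 5))*(-162) = (0/(-5))*(-162) = -⅕*0*(-162) = 0*(-162) = 0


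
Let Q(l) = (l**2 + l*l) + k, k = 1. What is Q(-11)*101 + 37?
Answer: 24580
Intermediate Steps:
Q(l) = 1 + 2*l**2 (Q(l) = (l**2 + l*l) + 1 = (l**2 + l**2) + 1 = 2*l**2 + 1 = 1 + 2*l**2)
Q(-11)*101 + 37 = (1 + 2*(-11)**2)*101 + 37 = (1 + 2*121)*101 + 37 = (1 + 242)*101 + 37 = 243*101 + 37 = 24543 + 37 = 24580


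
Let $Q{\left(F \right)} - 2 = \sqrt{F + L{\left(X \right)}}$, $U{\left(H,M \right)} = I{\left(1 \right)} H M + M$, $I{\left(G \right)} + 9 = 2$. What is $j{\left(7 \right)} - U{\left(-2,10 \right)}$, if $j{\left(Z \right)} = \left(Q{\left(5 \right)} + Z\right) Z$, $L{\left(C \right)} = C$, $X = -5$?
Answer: $-87$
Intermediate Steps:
$I{\left(G \right)} = -7$ ($I{\left(G \right)} = -9 + 2 = -7$)
$U{\left(H,M \right)} = M - 7 H M$ ($U{\left(H,M \right)} = - 7 H M + M = M - 7 H M$)
$Q{\left(F \right)} = 2 + \sqrt{-5 + F}$ ($Q{\left(F \right)} = 2 + \sqrt{F - 5} = 2 + \sqrt{-5 + F}$)
$j{\left(Z \right)} = Z \left(2 + Z\right)$ ($j{\left(Z \right)} = \left(\left(2 + \sqrt{-5 + 5}\right) + Z\right) Z = \left(\left(2 + \sqrt{0}\right) + Z\right) Z = \left(\left(2 + 0\right) + Z\right) Z = \left(2 + Z\right) Z = Z \left(2 + Z\right)$)
$j{\left(7 \right)} - U{\left(-2,10 \right)} = 7 \left(2 + 7\right) - 10 \left(1 - -14\right) = 7 \cdot 9 - 10 \left(1 + 14\right) = 63 - 10 \cdot 15 = 63 - 150 = -87$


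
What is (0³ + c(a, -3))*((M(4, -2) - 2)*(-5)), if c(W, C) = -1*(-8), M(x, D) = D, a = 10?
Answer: 160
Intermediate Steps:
c(W, C) = 8
(0³ + c(a, -3))*((M(4, -2) - 2)*(-5)) = (0³ + 8)*((-2 - 2)*(-5)) = (0 + 8)*(-4*(-5)) = 8*20 = 160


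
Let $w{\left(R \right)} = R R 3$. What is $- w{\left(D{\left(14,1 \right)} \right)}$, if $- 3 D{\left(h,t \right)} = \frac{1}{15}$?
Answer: $- \frac{1}{675} \approx -0.0014815$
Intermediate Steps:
$D{\left(h,t \right)} = - \frac{1}{45}$ ($D{\left(h,t \right)} = - \frac{1}{3 \cdot 15} = \left(- \frac{1}{3}\right) \frac{1}{15} = - \frac{1}{45}$)
$w{\left(R \right)} = 3 R^{2}$ ($w{\left(R \right)} = R^{2} \cdot 3 = 3 R^{2}$)
$- w{\left(D{\left(14,1 \right)} \right)} = - 3 \left(- \frac{1}{45}\right)^{2} = - \frac{3}{2025} = \left(-1\right) \frac{1}{675} = - \frac{1}{675}$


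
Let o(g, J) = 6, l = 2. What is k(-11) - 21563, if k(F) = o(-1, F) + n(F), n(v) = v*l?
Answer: -21579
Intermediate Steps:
n(v) = 2*v (n(v) = v*2 = 2*v)
k(F) = 6 + 2*F
k(-11) - 21563 = (6 + 2*(-11)) - 21563 = (6 - 22) - 21563 = -16 - 21563 = -21579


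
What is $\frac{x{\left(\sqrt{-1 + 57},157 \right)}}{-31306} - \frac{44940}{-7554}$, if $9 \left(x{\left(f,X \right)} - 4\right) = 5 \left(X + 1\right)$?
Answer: $\frac{1054648763}{177364143} \approx 5.9462$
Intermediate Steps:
$x{\left(f,X \right)} = \frac{41}{9} + \frac{5 X}{9}$ ($x{\left(f,X \right)} = 4 + \frac{5 \left(X + 1\right)}{9} = 4 + \frac{5 \left(1 + X\right)}{9} = 4 + \frac{5 + 5 X}{9} = 4 + \left(\frac{5}{9} + \frac{5 X}{9}\right) = \frac{41}{9} + \frac{5 X}{9}$)
$\frac{x{\left(\sqrt{-1 + 57},157 \right)}}{-31306} - \frac{44940}{-7554} = \frac{\frac{41}{9} + \frac{5}{9} \cdot 157}{-31306} - \frac{44940}{-7554} = \left(\frac{41}{9} + \frac{785}{9}\right) \left(- \frac{1}{31306}\right) - - \frac{7490}{1259} = \frac{826}{9} \left(- \frac{1}{31306}\right) + \frac{7490}{1259} = - \frac{413}{140877} + \frac{7490}{1259} = \frac{1054648763}{177364143}$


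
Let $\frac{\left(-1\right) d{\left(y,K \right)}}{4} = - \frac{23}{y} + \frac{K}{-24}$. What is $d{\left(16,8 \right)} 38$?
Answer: $\frac{1615}{6} \approx 269.17$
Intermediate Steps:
$d{\left(y,K \right)} = \frac{92}{y} + \frac{K}{6}$ ($d{\left(y,K \right)} = - 4 \left(- \frac{23}{y} + \frac{K}{-24}\right) = - 4 \left(- \frac{23}{y} + K \left(- \frac{1}{24}\right)\right) = - 4 \left(- \frac{23}{y} - \frac{K}{24}\right) = \frac{92}{y} + \frac{K}{6}$)
$d{\left(16,8 \right)} 38 = \left(\frac{92}{16} + \frac{1}{6} \cdot 8\right) 38 = \left(92 \cdot \frac{1}{16} + \frac{4}{3}\right) 38 = \left(\frac{23}{4} + \frac{4}{3}\right) 38 = \frac{85}{12} \cdot 38 = \frac{1615}{6}$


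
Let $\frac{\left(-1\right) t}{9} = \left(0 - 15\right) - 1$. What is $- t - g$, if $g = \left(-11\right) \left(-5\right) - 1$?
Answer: $-198$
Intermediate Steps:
$t = 144$ ($t = - 9 \left(\left(0 - 15\right) - 1\right) = - 9 \left(-15 - 1\right) = \left(-9\right) \left(-16\right) = 144$)
$g = 54$ ($g = 55 - 1 = 54$)
$- t - g = \left(-1\right) 144 - 54 = -144 - 54 = -198$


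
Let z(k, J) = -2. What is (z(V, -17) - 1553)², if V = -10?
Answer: 2418025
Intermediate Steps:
(z(V, -17) - 1553)² = (-2 - 1553)² = (-1555)² = 2418025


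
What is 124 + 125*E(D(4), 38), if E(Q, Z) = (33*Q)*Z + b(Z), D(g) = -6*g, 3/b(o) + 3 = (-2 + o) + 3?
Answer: -45142387/12 ≈ -3.7619e+6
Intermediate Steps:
b(o) = 3/(-2 + o) (b(o) = 3/(-3 + ((-2 + o) + 3)) = 3/(-3 + (1 + o)) = 3/(-2 + o))
E(Q, Z) = 3/(-2 + Z) + 33*Q*Z (E(Q, Z) = (33*Q)*Z + 3/(-2 + Z) = 33*Q*Z + 3/(-2 + Z) = 3/(-2 + Z) + 33*Q*Z)
124 + 125*E(D(4), 38) = 124 + 125*(3*(1 + 11*(-6*4)*38*(-2 + 38))/(-2 + 38)) = 124 + 125*(3*(1 + 11*(-24)*38*36)/36) = 124 + 125*(3*(1/36)*(1 - 361152)) = 124 + 125*(3*(1/36)*(-361151)) = 124 + 125*(-361151/12) = 124 - 45143875/12 = -45142387/12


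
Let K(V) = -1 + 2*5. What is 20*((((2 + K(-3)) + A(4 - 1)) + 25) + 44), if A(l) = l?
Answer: 1660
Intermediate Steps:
K(V) = 9 (K(V) = -1 + 10 = 9)
20*((((2 + K(-3)) + A(4 - 1)) + 25) + 44) = 20*((((2 + 9) + (4 - 1)) + 25) + 44) = 20*(((11 + 3) + 25) + 44) = 20*((14 + 25) + 44) = 20*(39 + 44) = 20*83 = 1660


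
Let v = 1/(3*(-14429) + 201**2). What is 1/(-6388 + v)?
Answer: -2886/18435769 ≈ -0.00015654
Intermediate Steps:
v = -1/2886 (v = 1/(-43287 + 40401) = 1/(-2886) = -1/2886 ≈ -0.00034650)
1/(-6388 + v) = 1/(-6388 - 1/2886) = 1/(-18435769/2886) = -2886/18435769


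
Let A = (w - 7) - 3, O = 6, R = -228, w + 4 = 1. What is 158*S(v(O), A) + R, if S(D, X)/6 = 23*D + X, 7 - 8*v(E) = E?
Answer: -19653/2 ≈ -9826.5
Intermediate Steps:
w = -3 (w = -4 + 1 = -3)
v(E) = 7/8 - E/8
A = -13 (A = (-3 - 7) - 3 = -10 - 3 = -13)
S(D, X) = 6*X + 138*D (S(D, X) = 6*(23*D + X) = 6*(X + 23*D) = 6*X + 138*D)
158*S(v(O), A) + R = 158*(6*(-13) + 138*(7/8 - 1/8*6)) - 228 = 158*(-78 + 138*(7/8 - 3/4)) - 228 = 158*(-78 + 138*(1/8)) - 228 = 158*(-78 + 69/4) - 228 = 158*(-243/4) - 228 = -19197/2 - 228 = -19653/2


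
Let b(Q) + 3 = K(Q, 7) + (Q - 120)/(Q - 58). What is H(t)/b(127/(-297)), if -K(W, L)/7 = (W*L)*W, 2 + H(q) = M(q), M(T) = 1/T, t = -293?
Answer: 898515486099/4439401612913 ≈ 0.20240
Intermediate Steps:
H(q) = -2 + 1/q
K(W, L) = -7*L*W² (K(W, L) = -7*W*L*W = -7*L*W*W = -7*L*W²)
b(Q) = -3 - 49*Q² + (-120 + Q)/(-58 + Q) (b(Q) = -3 + (-7*7*Q² + (Q - 120)/(Q - 58)) = -3 + (-49*Q² + (-120 + Q)/(-58 + Q)) = -3 - 49*Q² + (-120 + Q)/(-58 + Q))
H(t)/b(127/(-297)) = (-2 + 1/(-293))/(((54 - 49*(127/(-297))³ - 254/(-297) + 2842*(127/(-297))²)/(-58 + 127/(-297)))) = (-2 - 1/293)/(((54 - 49*(127*(-1/297))³ - 254*(-1)/297 + 2842*(127*(-1/297))²)/(-58 + 127*(-1/297)))) = -587*(-58 - 127/297)/(54 - 49*(-127/297)³ - 2*(-127/297) + 2842*(-127/297)²)/293 = -587*(-17353/(297*(54 - 49*(-2048383/26198073) + 254/297 + 2842*(16129/88209))))/293 = -587*(-17353/(297*(54 + 100370767/26198073 + 254/297 + 45838618/88209)))/293 = -587/(293*((-297/17353*15151541341/26198073))) = -587/(293*(-15151541341/1530690777)) = -587/293*(-1530690777/15151541341) = 898515486099/4439401612913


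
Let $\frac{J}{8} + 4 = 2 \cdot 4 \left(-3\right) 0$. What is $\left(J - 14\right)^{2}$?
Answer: $2116$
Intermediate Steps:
$J = -32$ ($J = -32 + 8 \cdot 2 \cdot 4 \left(-3\right) 0 = -32 + 8 \cdot 8 \left(-3\right) 0 = -32 + 8 \left(\left(-24\right) 0\right) = -32 + 8 \cdot 0 = -32 + 0 = -32$)
$\left(J - 14\right)^{2} = \left(-32 - 14\right)^{2} = \left(-46\right)^{2} = 2116$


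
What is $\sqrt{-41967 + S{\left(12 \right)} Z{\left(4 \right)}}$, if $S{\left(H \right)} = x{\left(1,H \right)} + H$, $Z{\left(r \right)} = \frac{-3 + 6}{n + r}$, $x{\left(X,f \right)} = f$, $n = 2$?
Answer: $i \sqrt{41955} \approx 204.83 i$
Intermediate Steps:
$Z{\left(r \right)} = \frac{3}{2 + r}$ ($Z{\left(r \right)} = \frac{-3 + 6}{2 + r} = \frac{3}{2 + r}$)
$S{\left(H \right)} = 2 H$ ($S{\left(H \right)} = H + H = 2 H$)
$\sqrt{-41967 + S{\left(12 \right)} Z{\left(4 \right)}} = \sqrt{-41967 + 2 \cdot 12 \frac{3}{2 + 4}} = \sqrt{-41967 + 24 \cdot \frac{3}{6}} = \sqrt{-41967 + 24 \cdot 3 \cdot \frac{1}{6}} = \sqrt{-41967 + 24 \cdot \frac{1}{2}} = \sqrt{-41967 + 12} = \sqrt{-41955} = i \sqrt{41955}$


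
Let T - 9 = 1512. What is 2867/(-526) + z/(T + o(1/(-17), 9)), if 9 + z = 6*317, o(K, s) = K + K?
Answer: -57199079/13599730 ≈ -4.2059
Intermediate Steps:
T = 1521 (T = 9 + 1512 = 1521)
o(K, s) = 2*K
z = 1893 (z = -9 + 6*317 = -9 + 1902 = 1893)
2867/(-526) + z/(T + o(1/(-17), 9)) = 2867/(-526) + 1893/(1521 + 2/(-17)) = 2867*(-1/526) + 1893/(1521 + 2*(-1/17)) = -2867/526 + 1893/(1521 - 2/17) = -2867/526 + 1893/(25855/17) = -2867/526 + 1893*(17/25855) = -2867/526 + 32181/25855 = -57199079/13599730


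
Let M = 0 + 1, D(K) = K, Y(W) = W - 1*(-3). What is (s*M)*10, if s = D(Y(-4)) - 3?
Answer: -40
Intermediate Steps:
Y(W) = 3 + W (Y(W) = W + 3 = 3 + W)
M = 1
s = -4 (s = (3 - 4) - 3 = -1 - 3 = -4)
(s*M)*10 = -4*1*10 = -4*10 = -40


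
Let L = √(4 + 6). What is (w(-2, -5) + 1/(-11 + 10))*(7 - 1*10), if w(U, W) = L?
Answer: 3 - 3*√10 ≈ -6.4868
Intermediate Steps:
L = √10 ≈ 3.1623
w(U, W) = √10
(w(-2, -5) + 1/(-11 + 10))*(7 - 1*10) = (√10 + 1/(-11 + 10))*(7 - 1*10) = (√10 + 1/(-1))*(7 - 10) = (√10 - 1)*(-3) = (-1 + √10)*(-3) = 3 - 3*√10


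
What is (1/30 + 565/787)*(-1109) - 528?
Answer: -32136413/23610 ≈ -1361.1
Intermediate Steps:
(1/30 + 565/787)*(-1109) - 528 = (17737/23610)*(-1109) - 528 = -19670333/23610 - 528 = -32136413/23610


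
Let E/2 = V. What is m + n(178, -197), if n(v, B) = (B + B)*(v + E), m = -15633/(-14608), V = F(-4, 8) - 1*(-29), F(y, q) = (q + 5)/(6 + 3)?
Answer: -12374296103/131472 ≈ -94121.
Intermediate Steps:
F(y, q) = 5/9 + q/9 (F(y, q) = (5 + q)/9 = (5 + q)*(⅑) = 5/9 + q/9)
V = 274/9 (V = (5/9 + (⅑)*8) - 1*(-29) = (5/9 + 8/9) + 29 = 13/9 + 29 = 274/9 ≈ 30.444)
m = 15633/14608 (m = -15633*(-1/14608) = 15633/14608 ≈ 1.0702)
E = 548/9 (E = 2*(274/9) = 548/9 ≈ 60.889)
n(v, B) = 2*B*(548/9 + v) (n(v, B) = (B + B)*(v + 548/9) = (2*B)*(548/9 + v) = 2*B*(548/9 + v))
m + n(178, -197) = 15633/14608 + (2/9)*(-197)*(548 + 9*178) = 15633/14608 + (2/9)*(-197)*(548 + 1602) = 15633/14608 + (2/9)*(-197)*2150 = 15633/14608 - 847100/9 = -12374296103/131472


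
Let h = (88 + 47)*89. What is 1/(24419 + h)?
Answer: 1/36434 ≈ 2.7447e-5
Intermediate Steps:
h = 12015 (h = 135*89 = 12015)
1/(24419 + h) = 1/(24419 + 12015) = 1/36434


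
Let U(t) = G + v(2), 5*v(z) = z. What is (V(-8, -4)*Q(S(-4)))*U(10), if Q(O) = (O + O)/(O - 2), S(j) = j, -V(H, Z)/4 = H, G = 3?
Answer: 2176/15 ≈ 145.07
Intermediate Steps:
V(H, Z) = -4*H
v(z) = z/5
Q(O) = 2*O/(-2 + O) (Q(O) = (2*O)/(-2 + O) = 2*O/(-2 + O))
U(t) = 17/5 (U(t) = 3 + (⅕)*2 = 3 + ⅖ = 17/5)
(V(-8, -4)*Q(S(-4)))*U(10) = ((-4*(-8))*(2*(-4)/(-2 - 4)))*(17/5) = (32*(2*(-4)/(-6)))*(17/5) = (32*(2*(-4)*(-⅙)))*(17/5) = (32*(4/3))*(17/5) = (128/3)*(17/5) = 2176/15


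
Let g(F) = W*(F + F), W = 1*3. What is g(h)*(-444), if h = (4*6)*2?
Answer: -127872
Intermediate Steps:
W = 3
h = 48 (h = 24*2 = 48)
g(F) = 6*F (g(F) = 3*(F + F) = 3*(2*F) = 6*F)
g(h)*(-444) = (6*48)*(-444) = 288*(-444) = -127872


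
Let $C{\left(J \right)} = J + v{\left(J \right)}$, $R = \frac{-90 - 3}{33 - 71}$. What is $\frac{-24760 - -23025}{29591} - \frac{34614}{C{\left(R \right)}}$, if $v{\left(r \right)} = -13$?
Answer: $\frac{38921293477}{11865991} \approx 3280.1$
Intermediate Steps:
$R = \frac{93}{38}$ ($R = - \frac{93}{-38} = \left(-93\right) \left(- \frac{1}{38}\right) = \frac{93}{38} \approx 2.4474$)
$C{\left(J \right)} = -13 + J$ ($C{\left(J \right)} = J - 13 = -13 + J$)
$\frac{-24760 - -23025}{29591} - \frac{34614}{C{\left(R \right)}} = \frac{-24760 - -23025}{29591} - \frac{34614}{-13 + \frac{93}{38}} = \left(-24760 + 23025\right) \frac{1}{29591} - \frac{34614}{- \frac{401}{38}} = \left(-1735\right) \frac{1}{29591} - - \frac{1315332}{401} = - \frac{1735}{29591} + \frac{1315332}{401} = \frac{38921293477}{11865991}$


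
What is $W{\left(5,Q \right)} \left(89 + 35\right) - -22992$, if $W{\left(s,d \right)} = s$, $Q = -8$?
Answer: $23612$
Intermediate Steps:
$W{\left(5,Q \right)} \left(89 + 35\right) - -22992 = 5 \left(89 + 35\right) - -22992 = 5 \cdot 124 + 22992 = 620 + 22992 = 23612$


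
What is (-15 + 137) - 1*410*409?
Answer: -167568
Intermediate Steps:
(-15 + 137) - 1*410*409 = 122 - 410*409 = 122 - 167690 = -167568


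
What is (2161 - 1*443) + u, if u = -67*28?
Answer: -158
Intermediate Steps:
u = -1876
(2161 - 1*443) + u = (2161 - 1*443) - 1876 = (2161 - 443) - 1876 = 1718 - 1876 = -158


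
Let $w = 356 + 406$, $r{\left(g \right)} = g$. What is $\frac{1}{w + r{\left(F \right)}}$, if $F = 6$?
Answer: $\frac{1}{768} \approx 0.0013021$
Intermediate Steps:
$w = 762$
$\frac{1}{w + r{\left(F \right)}} = \frac{1}{762 + 6} = \frac{1}{768}$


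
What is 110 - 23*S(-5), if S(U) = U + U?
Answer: 340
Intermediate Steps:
S(U) = 2*U
110 - 23*S(-5) = 110 - 46*(-5) = 110 - 23*(-10) = 110 + 230 = 340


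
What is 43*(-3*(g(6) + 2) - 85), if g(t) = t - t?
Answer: -3913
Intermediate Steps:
g(t) = 0
43*(-3*(g(6) + 2) - 85) = 43*(-3*(0 + 2) - 85) = 43*(-3*2 - 85) = 43*(-6 - 85) = 43*(-91) = -3913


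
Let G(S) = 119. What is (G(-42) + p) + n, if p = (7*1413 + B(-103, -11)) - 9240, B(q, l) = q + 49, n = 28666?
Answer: 29382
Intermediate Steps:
B(q, l) = 49 + q
p = 597 (p = (7*1413 + (49 - 103)) - 9240 = (9891 - 54) - 9240 = 9837 - 9240 = 597)
(G(-42) + p) + n = (119 + 597) + 28666 = 716 + 28666 = 29382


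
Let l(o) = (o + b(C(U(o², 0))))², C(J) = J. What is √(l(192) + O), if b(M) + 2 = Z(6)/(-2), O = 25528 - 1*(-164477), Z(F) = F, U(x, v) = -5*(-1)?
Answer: √224974 ≈ 474.31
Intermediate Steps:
U(x, v) = 5
O = 190005 (O = 25528 + 164477 = 190005)
b(M) = -5 (b(M) = -2 + 6/(-2) = -2 + 6*(-½) = -2 - 3 = -5)
l(o) = (-5 + o)² (l(o) = (o - 5)² = (-5 + o)²)
√(l(192) + O) = √((-5 + 192)² + 190005) = √(187² + 190005) = √(34969 + 190005) = √224974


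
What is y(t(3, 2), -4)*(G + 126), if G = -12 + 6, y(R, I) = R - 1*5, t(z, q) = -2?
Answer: -840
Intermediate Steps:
y(R, I) = -5 + R (y(R, I) = R - 5 = -5 + R)
G = -6
y(t(3, 2), -4)*(G + 126) = (-5 - 2)*(-6 + 126) = -7*120 = -840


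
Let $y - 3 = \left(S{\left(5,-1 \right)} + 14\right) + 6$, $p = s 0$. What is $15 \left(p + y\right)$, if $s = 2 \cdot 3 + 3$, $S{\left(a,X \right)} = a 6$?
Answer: $795$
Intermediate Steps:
$S{\left(a,X \right)} = 6 a$
$s = 9$ ($s = 6 + 3 = 9$)
$p = 0$ ($p = 9 \cdot 0 = 0$)
$y = 53$ ($y = 3 + \left(\left(6 \cdot 5 + 14\right) + 6\right) = 3 + \left(\left(30 + 14\right) + 6\right) = 3 + \left(44 + 6\right) = 3 + 50 = 53$)
$15 \left(p + y\right) = 15 \left(0 + 53\right) = 15 \cdot 53 = 795$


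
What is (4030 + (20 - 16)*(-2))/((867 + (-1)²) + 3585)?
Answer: 4022/4453 ≈ 0.90321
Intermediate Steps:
(4030 + (20 - 16)*(-2))/((867 + (-1)²) + 3585) = (4030 + 4*(-2))/((867 + 1) + 3585) = (4030 - 8)/(868 + 3585) = 4022/4453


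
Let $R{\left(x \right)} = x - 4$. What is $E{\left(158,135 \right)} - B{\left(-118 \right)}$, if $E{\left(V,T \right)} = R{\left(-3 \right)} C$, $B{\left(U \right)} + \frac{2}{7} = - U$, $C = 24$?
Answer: $- \frac{2000}{7} \approx -285.71$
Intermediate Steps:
$B{\left(U \right)} = - \frac{2}{7} - U$
$R{\left(x \right)} = -4 + x$ ($R{\left(x \right)} = x - 4 = -4 + x$)
$E{\left(V,T \right)} = -168$ ($E{\left(V,T \right)} = \left(-4 - 3\right) 24 = \left(-7\right) 24 = -168$)
$E{\left(158,135 \right)} - B{\left(-118 \right)} = -168 - \left(- \frac{2}{7} - -118\right) = -168 - \left(- \frac{2}{7} + 118\right) = -168 - \frac{824}{7} = - \frac{2000}{7}$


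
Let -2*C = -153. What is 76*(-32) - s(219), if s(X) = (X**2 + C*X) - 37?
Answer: -134219/2 ≈ -67110.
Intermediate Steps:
C = 153/2 (C = -1/2*(-153) = 153/2 ≈ 76.500)
s(X) = -37 + X**2 + 153*X/2 (s(X) = (X**2 + 153*X/2) - 37 = -37 + X**2 + 153*X/2)
76*(-32) - s(219) = 76*(-32) - (-37 + 219**2 + (153/2)*219) = -2432 - (-37 + 47961 + 33507/2) = -2432 - 1*129355/2 = -2432 - 129355/2 = -134219/2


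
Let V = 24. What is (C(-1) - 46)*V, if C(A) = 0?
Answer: -1104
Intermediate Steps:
(C(-1) - 46)*V = (0 - 46)*24 = -46*24 = -1104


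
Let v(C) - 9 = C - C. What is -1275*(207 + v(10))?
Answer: -275400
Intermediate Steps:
v(C) = 9 (v(C) = 9 + (C - C) = 9 + 0 = 9)
-1275*(207 + v(10)) = -1275*(207 + 9) = -1275*216 = -275400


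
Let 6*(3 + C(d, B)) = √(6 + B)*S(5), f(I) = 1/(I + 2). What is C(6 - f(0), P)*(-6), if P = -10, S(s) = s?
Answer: 18 - 10*I ≈ 18.0 - 10.0*I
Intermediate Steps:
f(I) = 1/(2 + I)
C(d, B) = -3 + 5*√(6 + B)/6 (C(d, B) = -3 + (√(6 + B)*5)/6 = -3 + (5*√(6 + B))/6 = -3 + 5*√(6 + B)/6)
C(6 - f(0), P)*(-6) = (-3 + 5*√(6 - 10)/6)*(-6) = (-3 + 5*√(-4)/6)*(-6) = (-3 + 5*(2*I)/6)*(-6) = (-3 + 5*I/3)*(-6) = 18 - 10*I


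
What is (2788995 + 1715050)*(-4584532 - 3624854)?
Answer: -36975443966370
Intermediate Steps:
(2788995 + 1715050)*(-4584532 - 3624854) = 4504045*(-8209386) = -36975443966370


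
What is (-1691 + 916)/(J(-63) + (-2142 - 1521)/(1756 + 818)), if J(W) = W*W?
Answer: -20150/103157 ≈ -0.19533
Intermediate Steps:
J(W) = W²
(-1691 + 916)/(J(-63) + (-2142 - 1521)/(1756 + 818)) = (-1691 + 916)/((-63)² + (-2142 - 1521)/(1756 + 818)) = -775/(3969 - 3663/2574) = -775/(3969 - 3663*1/2574) = -775/(3969 - 37/26) = -775/103157/26 = -775*26/103157 = -20150/103157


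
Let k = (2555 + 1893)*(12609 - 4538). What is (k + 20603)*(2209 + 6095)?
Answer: 298283092944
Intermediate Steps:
k = 35899808 (k = 4448*8071 = 35899808)
(k + 20603)*(2209 + 6095) = (35899808 + 20603)*(2209 + 6095) = 35920411*8304 = 298283092944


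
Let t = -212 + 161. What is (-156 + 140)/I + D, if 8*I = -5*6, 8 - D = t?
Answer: 949/15 ≈ 63.267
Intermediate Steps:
t = -51
D = 59 (D = 8 - 1*(-51) = 8 + 51 = 59)
I = -15/4 (I = (-5*6)/8 = (1/8)*(-30) = -15/4 ≈ -3.7500)
(-156 + 140)/I + D = (-156 + 140)/(-15/4) + 59 = -16*(-4/15) + 59 = 64/15 + 59 = 949/15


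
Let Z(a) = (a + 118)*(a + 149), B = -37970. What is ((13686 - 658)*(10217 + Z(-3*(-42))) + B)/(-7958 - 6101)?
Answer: -1007247906/14059 ≈ -71644.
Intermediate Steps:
Z(a) = (118 + a)*(149 + a)
((13686 - 658)*(10217 + Z(-3*(-42))) + B)/(-7958 - 6101) = ((13686 - 658)*(10217 + (17582 + (-3*(-42))² + 267*(-3*(-42)))) - 37970)/(-7958 - 6101) = (13028*(10217 + (17582 + 126² + 267*126)) - 37970)/(-14059) = (13028*(10217 + (17582 + 15876 + 33642)) - 37970)*(-1/14059) = (13028*(10217 + 67100) - 37970)*(-1/14059) = (13028*77317 - 37970)*(-1/14059) = (1007285876 - 37970)*(-1/14059) = 1007247906*(-1/14059) = -1007247906/14059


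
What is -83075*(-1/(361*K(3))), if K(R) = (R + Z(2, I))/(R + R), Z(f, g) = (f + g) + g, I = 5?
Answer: 33230/361 ≈ 92.050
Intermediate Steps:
Z(f, g) = f + 2*g
K(R) = (12 + R)/(2*R) (K(R) = (R + (2 + 2*5))/(R + R) = (R + (2 + 10))/((2*R)) = (R + 12)*(1/(2*R)) = (12 + R)*(1/(2*R)) = (12 + R)/(2*R))
-83075*(-1/(361*K(3))) = -83075*(-6/(361*(12 + 3))) = -83075/((-361*15/(2*3))) = -83075/((-361*5/2)) = -83075/(-1805/2) = -83075*(-2/1805) = 33230/361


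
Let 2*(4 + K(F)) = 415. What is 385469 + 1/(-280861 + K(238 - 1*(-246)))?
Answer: 216369531733/561315 ≈ 3.8547e+5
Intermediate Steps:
K(F) = 407/2 (K(F) = -4 + (1/2)*415 = -4 + 415/2 = 407/2)
385469 + 1/(-280861 + K(238 - 1*(-246))) = 385469 + 1/(-280861 + 407/2) = 385469 + 1/(-561315/2) = 385469 - 2/561315 = 216369531733/561315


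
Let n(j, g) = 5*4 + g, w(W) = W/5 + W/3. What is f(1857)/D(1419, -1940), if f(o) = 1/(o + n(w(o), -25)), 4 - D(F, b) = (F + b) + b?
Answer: 1/4565180 ≈ 2.1905e-7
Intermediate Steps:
w(W) = 8*W/15 (w(W) = W*(⅕) + W*(⅓) = W/5 + W/3 = 8*W/15)
n(j, g) = 20 + g
D(F, b) = 4 - F - 2*b (D(F, b) = 4 - ((F + b) + b) = 4 - (F + 2*b) = 4 + (-F - 2*b) = 4 - F - 2*b)
f(o) = 1/(-5 + o) (f(o) = 1/(o + (20 - 25)) = 1/(o - 5) = 1/(-5 + o))
f(1857)/D(1419, -1940) = 1/((-5 + 1857)*(4 - 1*1419 - 2*(-1940))) = 1/(1852*(4 - 1419 + 3880)) = (1/1852)/2465 = (1/1852)*(1/2465) = 1/4565180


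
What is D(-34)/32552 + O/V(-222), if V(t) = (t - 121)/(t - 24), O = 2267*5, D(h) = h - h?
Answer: 2788410/343 ≈ 8129.5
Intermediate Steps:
D(h) = 0
O = 11335
V(t) = (-121 + t)/(-24 + t)
D(-34)/32552 + O/V(-222) = 0/32552 + 11335/(((-121 - 222)/(-24 - 222))) = 0*(1/32552) + 11335/((-343/(-246))) = 0 + 11335/((-1/246*(-343))) = 0 + 11335/(343/246) = 0 + 11335*(246/343) = 0 + 2788410/343 = 2788410/343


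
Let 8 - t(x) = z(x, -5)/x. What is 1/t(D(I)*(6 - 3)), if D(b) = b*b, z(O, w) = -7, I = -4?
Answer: 48/391 ≈ 0.12276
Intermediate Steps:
D(b) = b²
t(x) = 8 + 7/x (t(x) = 8 - (-7)/x = 8 + 7/x)
1/t(D(I)*(6 - 3)) = 1/(8 + 7/(((-4)²*(6 - 3)))) = 1/(8 + 7/((16*3))) = 1/(8 + 7/48) = 1/(391/48) = 48/391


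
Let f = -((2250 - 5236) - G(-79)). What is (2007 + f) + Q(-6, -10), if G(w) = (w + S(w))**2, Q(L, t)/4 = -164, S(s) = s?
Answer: 29301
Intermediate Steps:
Q(L, t) = -656 (Q(L, t) = 4*(-164) = -656)
G(w) = 4*w**2 (G(w) = (w + w)**2 = (2*w)**2 = 4*w**2)
f = 27950 (f = -((2250 - 5236) - 4*(-79)**2) = -(-2986 - 4*6241) = -(-2986 - 1*24964) = -(-2986 - 24964) = -1*(-27950) = 27950)
(2007 + f) + Q(-6, -10) = (2007 + 27950) - 656 = 29957 - 656 = 29301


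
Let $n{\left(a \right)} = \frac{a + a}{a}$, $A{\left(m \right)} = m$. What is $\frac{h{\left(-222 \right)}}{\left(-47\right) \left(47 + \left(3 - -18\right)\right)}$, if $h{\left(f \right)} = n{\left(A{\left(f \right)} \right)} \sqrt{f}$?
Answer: $- \frac{i \sqrt{222}}{1598} \approx - 0.0093239 i$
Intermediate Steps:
$n{\left(a \right)} = 2$ ($n{\left(a \right)} = \frac{2 a}{a} = 2$)
$h{\left(f \right)} = 2 \sqrt{f}$
$\frac{h{\left(-222 \right)}}{\left(-47\right) \left(47 + \left(3 - -18\right)\right)} = \frac{2 \sqrt{-222}}{\left(-47\right) \left(47 + \left(3 - -18\right)\right)} = \frac{2 i \sqrt{222}}{\left(-47\right) \left(47 + \left(3 + 18\right)\right)} = \frac{2 i \sqrt{222}}{\left(-47\right) \left(47 + 21\right)} = \frac{2 i \sqrt{222}}{\left(-47\right) 68} = \frac{2 i \sqrt{222}}{-3196} = 2 i \sqrt{222} \left(- \frac{1}{3196}\right) = - \frac{i \sqrt{222}}{1598}$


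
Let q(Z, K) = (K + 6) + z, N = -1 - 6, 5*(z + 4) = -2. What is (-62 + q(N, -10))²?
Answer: 123904/25 ≈ 4956.2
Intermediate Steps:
z = -22/5 (z = -4 + (⅕)*(-2) = -4 - ⅖ = -22/5 ≈ -4.4000)
N = -7
q(Z, K) = 8/5 + K (q(Z, K) = (K + 6) - 22/5 = (6 + K) - 22/5 = 8/5 + K)
(-62 + q(N, -10))² = (-62 + (8/5 - 10))² = (-62 - 42/5)² = (-352/5)² = 123904/25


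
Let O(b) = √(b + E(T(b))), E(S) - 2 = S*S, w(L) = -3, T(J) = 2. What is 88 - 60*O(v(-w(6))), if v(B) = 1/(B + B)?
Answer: 88 - 10*√222 ≈ -60.997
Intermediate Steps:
E(S) = 2 + S² (E(S) = 2 + S*S = 2 + S²)
v(B) = 1/(2*B)
O(b) = √(6 + b) (O(b) = √(b + (2 + 2²)) = √(b + (2 + 4)) = √(b + 6) = √(6 + b))
88 - 60*O(v(-w(6))) = 88 - 60*√(6 + 1/(2*((-1*(-3))))) = 88 - 60*√(6 + (½)/3) = 88 - 60*√(6 + (½)*(⅓)) = 88 - 60*√(6 + ⅙) = 88 - 10*√222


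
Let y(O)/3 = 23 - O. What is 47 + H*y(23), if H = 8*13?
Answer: 47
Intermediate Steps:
y(O) = 69 - 3*O (y(O) = 3*(23 - O) = 69 - 3*O)
H = 104
47 + H*y(23) = 47 + 104*(69 - 3*23) = 47 + 104*(69 - 69) = 47 + 104*0 = 47 + 0 = 47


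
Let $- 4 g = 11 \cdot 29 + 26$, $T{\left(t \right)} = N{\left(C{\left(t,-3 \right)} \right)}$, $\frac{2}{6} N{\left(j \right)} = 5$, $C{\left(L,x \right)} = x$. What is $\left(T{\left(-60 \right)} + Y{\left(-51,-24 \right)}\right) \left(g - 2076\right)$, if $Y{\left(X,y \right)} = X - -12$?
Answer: $51894$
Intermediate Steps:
$N{\left(j \right)} = 15$ ($N{\left(j \right)} = 3 \cdot 5 = 15$)
$Y{\left(X,y \right)} = 12 + X$ ($Y{\left(X,y \right)} = X + 12 = 12 + X$)
$T{\left(t \right)} = 15$
$g = - \frac{345}{4}$ ($g = - \frac{11 \cdot 29 + 26}{4} = - \frac{319 + 26}{4} = \left(- \frac{1}{4}\right) 345 = - \frac{345}{4} \approx -86.25$)
$\left(T{\left(-60 \right)} + Y{\left(-51,-24 \right)}\right) \left(g - 2076\right) = \left(15 + \left(12 - 51\right)\right) \left(- \frac{345}{4} - 2076\right) = \left(15 - 39\right) \left(- \frac{8649}{4}\right) = \left(-24\right) \left(- \frac{8649}{4}\right) = 51894$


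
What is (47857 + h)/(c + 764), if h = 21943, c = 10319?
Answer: 69800/11083 ≈ 6.2979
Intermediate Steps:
(47857 + h)/(c + 764) = (47857 + 21943)/(10319 + 764) = 69800/11083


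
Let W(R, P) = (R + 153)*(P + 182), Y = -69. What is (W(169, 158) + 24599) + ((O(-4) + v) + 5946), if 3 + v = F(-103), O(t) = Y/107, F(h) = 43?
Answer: 14986886/107 ≈ 1.4006e+5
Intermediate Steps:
W(R, P) = (153 + R)*(182 + P)
O(t) = -69/107
v = 40 (v = -3 + 43 = 40)
(W(169, 158) + 24599) + ((O(-4) + v) + 5946) = ((27846 + 153*158 + 182*169 + 158*169) + 24599) + ((-69/107 + 40) + 5946) = ((27846 + 24174 + 30758 + 26702) + 24599) + (4211/107 + 5946) = (109480 + 24599) + 640433/107 = 134079 + 640433/107 = 14986886/107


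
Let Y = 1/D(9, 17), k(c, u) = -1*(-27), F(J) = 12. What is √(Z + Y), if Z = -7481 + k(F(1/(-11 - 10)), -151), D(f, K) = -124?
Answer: I*√28653207/62 ≈ 86.337*I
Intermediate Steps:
k(c, u) = 27
Y = -1/124 (Y = 1/(-124) = -1/124 ≈ -0.0080645)
Z = -7454 (Z = -7481 + 27 = -7454)
√(Z + Y) = √(-7454 - 1/124) = √(-924297/124) = I*√28653207/62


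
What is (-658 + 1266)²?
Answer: 369664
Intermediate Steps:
(-658 + 1266)² = 608² = 369664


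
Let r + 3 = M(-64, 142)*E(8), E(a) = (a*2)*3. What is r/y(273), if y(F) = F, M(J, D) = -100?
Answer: -1601/91 ≈ -17.593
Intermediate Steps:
E(a) = 6*a (E(a) = (2*a)*3 = 6*a)
r = -4803 (r = -3 - 600*8 = -3 - 100*48 = -3 - 4800 = -4803)
r/y(273) = -4803/273 = -4803*1/273 = -1601/91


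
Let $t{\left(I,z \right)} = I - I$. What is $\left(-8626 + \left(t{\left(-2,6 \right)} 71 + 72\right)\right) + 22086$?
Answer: $13532$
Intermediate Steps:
$t{\left(I,z \right)} = 0$
$\left(-8626 + \left(t{\left(-2,6 \right)} 71 + 72\right)\right) + 22086 = \left(-8626 + \left(0 \cdot 71 + 72\right)\right) + 22086 = \left(-8626 + \left(0 + 72\right)\right) + 22086 = \left(-8626 + 72\right) + 22086 = -8554 + 22086 = 13532$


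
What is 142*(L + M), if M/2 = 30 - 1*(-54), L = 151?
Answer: 45298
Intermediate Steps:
M = 168 (M = 2*(30 - 1*(-54)) = 2*(30 + 54) = 2*84 = 168)
142*(L + M) = 142*(151 + 168) = 142*319 = 45298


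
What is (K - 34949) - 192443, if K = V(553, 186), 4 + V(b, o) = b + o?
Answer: -226657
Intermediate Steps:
V(b, o) = -4 + b + o (V(b, o) = -4 + (b + o) = -4 + b + o)
K = 735 (K = -4 + 553 + 186 = 735)
(K - 34949) - 192443 = (735 - 34949) - 192443 = -34214 - 192443 = -226657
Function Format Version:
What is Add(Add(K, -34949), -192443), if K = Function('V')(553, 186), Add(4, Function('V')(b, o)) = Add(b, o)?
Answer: -226657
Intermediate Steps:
Function('V')(b, o) = Add(-4, b, o) (Function('V')(b, o) = Add(-4, Add(b, o)) = Add(-4, b, o))
K = 735 (K = Add(-4, 553, 186) = 735)
Add(Add(K, -34949), -192443) = Add(Add(735, -34949), -192443) = Add(-34214, -192443) = -226657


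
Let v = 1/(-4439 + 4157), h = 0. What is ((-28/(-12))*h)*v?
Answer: 0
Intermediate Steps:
v = -1/282 (v = 1/(-282) = -1/282 ≈ -0.0035461)
((-28/(-12))*h)*v = (-28/(-12)*0)*(-1/282) = (-28*(-1/12)*0)*(-1/282) = ((7/3)*0)*(-1/282) = 0*(-1/282) = 0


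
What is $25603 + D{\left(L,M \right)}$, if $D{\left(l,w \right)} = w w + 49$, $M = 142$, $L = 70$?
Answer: $45816$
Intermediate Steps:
$D{\left(l,w \right)} = 49 + w^{2}$ ($D{\left(l,w \right)} = w^{2} + 49 = 49 + w^{2}$)
$25603 + D{\left(L,M \right)} = 25603 + \left(49 + 142^{2}\right) = 25603 + \left(49 + 20164\right) = 25603 + 20213 = 45816$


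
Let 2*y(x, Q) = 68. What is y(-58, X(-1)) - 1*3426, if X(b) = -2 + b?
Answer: -3392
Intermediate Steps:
y(x, Q) = 34 (y(x, Q) = (½)*68 = 34)
y(-58, X(-1)) - 1*3426 = 34 - 1*3426 = 34 - 3426 = -3392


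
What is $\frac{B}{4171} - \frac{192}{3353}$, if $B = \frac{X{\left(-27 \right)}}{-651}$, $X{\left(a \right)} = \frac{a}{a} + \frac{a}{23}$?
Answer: $- \frac{1712977732}{29914691457} \approx -0.057262$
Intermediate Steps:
$X{\left(a \right)} = 1 + \frac{a}{23}$ ($X{\left(a \right)} = 1 + a \frac{1}{23} = 1 + \frac{a}{23}$)
$B = \frac{4}{14973}$ ($B = \frac{1 + \frac{1}{23} \left(-27\right)}{-651} = \left(1 - \frac{27}{23}\right) \left(- \frac{1}{651}\right) = \left(- \frac{4}{23}\right) \left(- \frac{1}{651}\right) = \frac{4}{14973} \approx 0.00026715$)
$\frac{B}{4171} - \frac{192}{3353} = \frac{4}{14973 \cdot 4171} - \frac{192}{3353} = \frac{4}{14973} \cdot \frac{1}{4171} - \frac{192}{3353} = \frac{4}{62452383} - \frac{192}{3353} = - \frac{1712977732}{29914691457}$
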